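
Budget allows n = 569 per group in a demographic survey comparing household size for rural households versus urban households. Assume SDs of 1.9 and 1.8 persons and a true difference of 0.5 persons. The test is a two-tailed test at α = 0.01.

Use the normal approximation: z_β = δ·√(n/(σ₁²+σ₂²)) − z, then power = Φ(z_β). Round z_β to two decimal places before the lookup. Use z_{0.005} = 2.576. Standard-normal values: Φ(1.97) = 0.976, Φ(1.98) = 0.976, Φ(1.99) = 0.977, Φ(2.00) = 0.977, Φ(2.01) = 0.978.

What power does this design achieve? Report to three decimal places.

Power ≈ 0.976

z_β = δ·√(n/(σ₁²+σ₂²)) − z_{α/2}
    = 0.5 · √(569/6.85) − 2.576
    = 0.5 · 9.11404 − 2.576
    = 4.5570 − 2.576 = 1.9810 → 1.98
Power = Φ(1.98) = 0.976.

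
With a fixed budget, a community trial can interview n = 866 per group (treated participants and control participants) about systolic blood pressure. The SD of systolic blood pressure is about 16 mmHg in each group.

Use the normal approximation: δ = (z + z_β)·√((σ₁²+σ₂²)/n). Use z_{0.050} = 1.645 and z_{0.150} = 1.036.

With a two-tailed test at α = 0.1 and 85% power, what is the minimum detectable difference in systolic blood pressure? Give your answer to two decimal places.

Minimum detectable difference ≈ 2.06 mmHg

δ = (z_{α/2} + z_β) · √((σ₁²+σ₂²)/n)
  = (1.645 + 1.036) · √(512/866)
  = 2.681 · √0.59122
  = 2.681 · 0.7689
  = 2.0615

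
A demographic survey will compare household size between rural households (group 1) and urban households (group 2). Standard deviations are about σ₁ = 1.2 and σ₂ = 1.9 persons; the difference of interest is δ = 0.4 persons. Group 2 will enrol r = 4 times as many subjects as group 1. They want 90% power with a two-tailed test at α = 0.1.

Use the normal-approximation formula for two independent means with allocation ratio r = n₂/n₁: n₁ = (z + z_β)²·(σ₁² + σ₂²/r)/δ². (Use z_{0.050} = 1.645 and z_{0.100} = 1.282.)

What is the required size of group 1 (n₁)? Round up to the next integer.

n₁ = (z_{α/2} + z_β)² · (σ₁² + σ₂²/r) / δ²
   = (1.645 + 1.282)² · (1.2² + 1.9²/4) / 0.4²
   = 8.5673 · (1.44 + 0.9025) / 0.16
   = 8.5673 · 2.3425 / 0.16
   = 125.43
Round up → n₁ = 126; n₂ = r·n₁ = 4 × 126 = 504.

n₁ = 126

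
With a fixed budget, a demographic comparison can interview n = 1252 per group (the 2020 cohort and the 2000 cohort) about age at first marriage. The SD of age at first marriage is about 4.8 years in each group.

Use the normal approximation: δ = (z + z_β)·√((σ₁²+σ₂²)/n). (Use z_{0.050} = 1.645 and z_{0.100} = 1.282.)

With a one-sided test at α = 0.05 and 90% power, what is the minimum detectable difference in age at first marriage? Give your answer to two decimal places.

Minimum detectable difference ≈ 0.56 years

δ = (z_α + z_β) · √((σ₁²+σ₂²)/n)
  = (1.645 + 1.282) · √(46.08/1252)
  = 2.927 · √0.03681
  = 2.927 · 0.1918
  = 0.5615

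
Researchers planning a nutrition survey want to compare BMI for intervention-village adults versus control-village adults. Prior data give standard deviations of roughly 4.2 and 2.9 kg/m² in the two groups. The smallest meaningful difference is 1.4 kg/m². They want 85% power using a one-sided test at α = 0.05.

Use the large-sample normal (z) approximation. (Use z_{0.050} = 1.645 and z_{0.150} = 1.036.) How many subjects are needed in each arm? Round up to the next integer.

n = (z_α + z_β)² · (σ₁² + σ₂²) / δ²
  = (1.645 + 1.036)² · (4.2² + 2.9² = 26.05) / 1.4²
  = 7.1878 · 26.05 / 1.96
  = 95.53
Round up → n = 96 per group.

n = 96 per group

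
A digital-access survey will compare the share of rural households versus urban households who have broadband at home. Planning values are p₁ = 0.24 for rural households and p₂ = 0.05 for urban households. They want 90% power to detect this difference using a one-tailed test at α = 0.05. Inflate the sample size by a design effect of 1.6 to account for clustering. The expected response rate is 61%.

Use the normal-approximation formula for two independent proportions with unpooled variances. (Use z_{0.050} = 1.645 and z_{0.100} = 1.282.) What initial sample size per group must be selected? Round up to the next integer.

n = 144 per group

n = (z_α + z_β)² · [p₁(1−p₁) + p₂(1−p₂)] / (p₁ − p₂)²
  = (1.645 + 1.282)² · (0.24·0.76 + 0.05·0.95) / (0.19)²
  = (2.927)² · (0.1824 + 0.0475) / 0.0361
  = 8.5673 · 0.2299 / 0.0361
  = 54.56
Design effect: 1.6 × 54.56 = 87.30.
Adjust for 61% response: 87.30 / 0.61 = 143.11.
Round up → n = 144 per group.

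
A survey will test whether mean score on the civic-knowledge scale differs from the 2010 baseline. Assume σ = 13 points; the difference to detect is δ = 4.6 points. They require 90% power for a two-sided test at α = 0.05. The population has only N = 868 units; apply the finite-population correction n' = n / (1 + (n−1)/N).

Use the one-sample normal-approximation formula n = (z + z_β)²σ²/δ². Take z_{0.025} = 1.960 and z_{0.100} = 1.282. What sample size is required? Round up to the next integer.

n = 77

n = (z_{α/2} + z_β)² · σ² / δ²
  = (1.960 + 1.282)² · 13² / 4.6²
  = 10.5106 · 169 / 21.16
  = 83.95
Finite-population correction (N = 868): 83.95 / (1 + (83.95 − 1)/868) = 76.62.
Round up → n = 77.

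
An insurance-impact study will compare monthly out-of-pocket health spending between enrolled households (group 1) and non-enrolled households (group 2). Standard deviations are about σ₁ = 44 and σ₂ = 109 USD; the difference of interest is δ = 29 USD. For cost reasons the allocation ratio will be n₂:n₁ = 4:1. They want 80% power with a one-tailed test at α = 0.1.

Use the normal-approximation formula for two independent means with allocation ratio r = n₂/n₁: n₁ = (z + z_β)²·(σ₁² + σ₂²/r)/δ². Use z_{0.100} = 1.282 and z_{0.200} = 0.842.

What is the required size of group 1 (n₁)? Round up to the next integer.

n₁ = (z_α + z_β)² · (σ₁² + σ₂²/r) / δ²
   = (1.282 + 0.842)² · (44² + 109²/4) / 29²
   = 4.5114 · (1936 + 2970.2) / 841
   = 4.5114 · 4906.2 / 841
   = 26.32
Round up → n₁ = 27; n₂ = r·n₁ = 4 × 27 = 108.

n₁ = 27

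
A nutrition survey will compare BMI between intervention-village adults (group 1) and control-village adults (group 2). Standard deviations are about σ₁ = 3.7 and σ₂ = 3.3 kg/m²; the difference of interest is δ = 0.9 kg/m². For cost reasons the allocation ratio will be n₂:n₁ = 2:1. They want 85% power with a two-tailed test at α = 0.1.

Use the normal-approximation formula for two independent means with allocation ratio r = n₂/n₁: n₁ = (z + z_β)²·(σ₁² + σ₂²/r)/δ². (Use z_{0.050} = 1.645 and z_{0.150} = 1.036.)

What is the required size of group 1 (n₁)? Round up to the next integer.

n₁ = (z_{α/2} + z_β)² · (σ₁² + σ₂²/r) / δ²
   = (1.645 + 1.036)² · (3.7² + 3.3²/2) / 0.9²
   = 7.1878 · (13.69 + 5.445) / 0.81
   = 7.1878 · 19.135 / 0.81
   = 169.80
Round up → n₁ = 170; n₂ = r·n₁ = 2 × 170 = 340.

n₁ = 170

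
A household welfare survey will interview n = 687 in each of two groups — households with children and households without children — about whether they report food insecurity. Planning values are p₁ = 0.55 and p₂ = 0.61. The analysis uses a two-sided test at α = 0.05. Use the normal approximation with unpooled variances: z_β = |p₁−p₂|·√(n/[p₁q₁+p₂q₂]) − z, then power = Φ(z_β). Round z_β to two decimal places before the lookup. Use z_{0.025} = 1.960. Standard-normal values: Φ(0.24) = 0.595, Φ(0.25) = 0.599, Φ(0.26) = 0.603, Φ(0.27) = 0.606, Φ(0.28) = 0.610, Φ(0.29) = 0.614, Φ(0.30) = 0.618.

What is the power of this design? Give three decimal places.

z_β = |p₁−p₂|·√(n/[p₁q₁+p₂q₂]) − z_{α/2}
    = 0.06 · √(687/0.4854) − 1.960
    = 0.06 · 37.6208 − 1.960
    = 2.2573 − 1.960 = 0.2973 → 0.30
Power = Φ(0.30) = 0.618.

Power ≈ 0.618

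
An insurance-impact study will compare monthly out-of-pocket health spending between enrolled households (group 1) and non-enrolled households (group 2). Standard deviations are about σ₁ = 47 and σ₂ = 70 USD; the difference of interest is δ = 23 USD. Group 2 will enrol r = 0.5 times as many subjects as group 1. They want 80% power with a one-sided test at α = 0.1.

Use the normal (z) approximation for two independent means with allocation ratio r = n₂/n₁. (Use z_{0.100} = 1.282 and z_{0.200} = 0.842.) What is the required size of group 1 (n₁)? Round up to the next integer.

n₁ = (z_α + z_β)² · (σ₁² + σ₂²/r) / δ²
   = (1.282 + 0.842)² · (47² + 70²/0.5) / 23²
   = 4.5114 · (2209 + 9800) / 529
   = 4.5114 · 12009 / 529
   = 102.41
Round up → n₁ = 103; n₂ = r·n₁ = 0.5 × 103 = 52.

n₁ = 103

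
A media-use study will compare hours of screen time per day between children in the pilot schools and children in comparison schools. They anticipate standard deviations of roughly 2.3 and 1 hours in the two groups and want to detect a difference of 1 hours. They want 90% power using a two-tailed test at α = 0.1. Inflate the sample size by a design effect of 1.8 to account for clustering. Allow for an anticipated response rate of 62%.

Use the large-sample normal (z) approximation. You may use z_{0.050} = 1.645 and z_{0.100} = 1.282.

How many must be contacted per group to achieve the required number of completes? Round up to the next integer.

n = 157 per group

n = (z_{α/2} + z_β)² · (σ₁² + σ₂²) / δ²
  = (1.645 + 1.282)² · (2.3² + 1² = 6.29) / 1²
  = 8.5673 · 6.29 / 1
  = 53.89
Design effect: 1.8 × 53.89 = 97.00.
Adjust for 62% response: 97.00 / 0.62 = 156.45.
Round up → n = 157 per group.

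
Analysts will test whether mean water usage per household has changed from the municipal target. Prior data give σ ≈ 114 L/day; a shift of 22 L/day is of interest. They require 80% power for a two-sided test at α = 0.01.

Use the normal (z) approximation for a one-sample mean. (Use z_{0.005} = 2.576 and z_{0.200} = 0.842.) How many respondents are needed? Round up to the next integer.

n = 314

n = (z_{α/2} + z_β)² · σ² / δ²
  = (2.576 + 0.842)² · 114² / 22²
  = 11.6827 · 12996 / 484
  = 313.70
Round up → n = 314.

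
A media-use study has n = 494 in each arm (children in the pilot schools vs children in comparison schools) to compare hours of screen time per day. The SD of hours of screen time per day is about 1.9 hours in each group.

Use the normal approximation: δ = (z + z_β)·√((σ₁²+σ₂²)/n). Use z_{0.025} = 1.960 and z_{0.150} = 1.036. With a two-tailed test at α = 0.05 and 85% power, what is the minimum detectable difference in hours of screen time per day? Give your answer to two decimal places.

δ = (z_{α/2} + z_β) · √((σ₁²+σ₂²)/n)
  = (1.960 + 1.036) · √(7.22/494)
  = 2.996 · √0.01462
  = 2.996 · 0.1209
  = 0.3622

Minimum detectable difference ≈ 0.36 hours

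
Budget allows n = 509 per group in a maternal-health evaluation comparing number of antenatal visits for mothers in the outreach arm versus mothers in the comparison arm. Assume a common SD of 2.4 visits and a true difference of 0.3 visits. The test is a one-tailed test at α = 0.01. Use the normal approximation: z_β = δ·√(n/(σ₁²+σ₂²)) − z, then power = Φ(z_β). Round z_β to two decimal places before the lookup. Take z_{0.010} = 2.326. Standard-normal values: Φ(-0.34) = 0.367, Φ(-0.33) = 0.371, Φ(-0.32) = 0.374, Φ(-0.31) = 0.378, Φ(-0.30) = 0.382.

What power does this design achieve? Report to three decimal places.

Power ≈ 0.371

z_β = δ·√(n/(σ₁²+σ₂²)) − z_α
    = 0.3 · √(509/11.52) − 2.326
    = 0.3 · 6.64711 − 2.326
    = 1.9941 − 2.326 = -0.3319 → -0.33
Power = Φ(-0.33) = 0.371.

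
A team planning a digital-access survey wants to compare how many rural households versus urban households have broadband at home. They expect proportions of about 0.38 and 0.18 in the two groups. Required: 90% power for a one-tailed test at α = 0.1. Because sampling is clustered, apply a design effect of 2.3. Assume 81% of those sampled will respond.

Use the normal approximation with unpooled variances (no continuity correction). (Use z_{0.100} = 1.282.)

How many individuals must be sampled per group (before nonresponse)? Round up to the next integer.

n = 179 per group

n = (z_α + z_β)² · [p₁(1−p₁) + p₂(1−p₂)] / (p₁ − p₂)²
  = (1.282 + 1.282)² · (0.38·0.62 + 0.18·0.82) / (0.20)²
  = (2.564)² · (0.2356 + 0.1476) / 0.0400
  = 6.5741 · 0.3832 / 0.0400
  = 62.98
Design effect: 2.3 × 62.98 = 144.85.
Adjust for 81% response: 144.85 / 0.81 = 178.83.
Round up → n = 179 per group.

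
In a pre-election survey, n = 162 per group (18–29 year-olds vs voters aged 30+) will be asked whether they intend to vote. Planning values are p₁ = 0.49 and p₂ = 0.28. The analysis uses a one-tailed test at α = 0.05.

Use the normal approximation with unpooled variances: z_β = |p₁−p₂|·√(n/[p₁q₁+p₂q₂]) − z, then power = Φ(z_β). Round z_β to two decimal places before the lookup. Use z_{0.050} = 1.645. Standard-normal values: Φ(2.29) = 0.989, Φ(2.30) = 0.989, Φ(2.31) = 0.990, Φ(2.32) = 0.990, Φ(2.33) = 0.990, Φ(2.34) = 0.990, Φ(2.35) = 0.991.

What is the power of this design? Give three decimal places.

z_β = |p₁−p₂|·√(n/[p₁q₁+p₂q₂]) − z_α
    = 0.21 · √(162/0.4515) − 1.645
    = 0.21 · 18.9421 − 1.645
    = 3.9778 − 1.645 = 2.3328 → 2.33
Power = Φ(2.33) = 0.990.

Power ≈ 0.990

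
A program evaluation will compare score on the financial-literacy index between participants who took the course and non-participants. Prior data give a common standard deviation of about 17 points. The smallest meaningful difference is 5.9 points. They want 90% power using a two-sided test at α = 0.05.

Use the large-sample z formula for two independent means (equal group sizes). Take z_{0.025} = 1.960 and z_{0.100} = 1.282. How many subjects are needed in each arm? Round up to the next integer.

n = 175 per group

n = (z_{α/2} + z_β)² · (σ₁² + σ₂²) / δ²
  = (1.960 + 1.282)² · (2·17² = 578) / 5.9²
  = 10.5106 · 578 / 34.81
  = 174.52
Round up → n = 175 per group.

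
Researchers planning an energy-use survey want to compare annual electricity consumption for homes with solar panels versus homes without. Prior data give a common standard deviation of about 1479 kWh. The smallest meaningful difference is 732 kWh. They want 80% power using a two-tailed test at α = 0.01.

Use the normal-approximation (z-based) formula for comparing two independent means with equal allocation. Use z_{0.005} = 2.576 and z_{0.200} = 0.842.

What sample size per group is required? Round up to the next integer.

n = 96 per group

n = (z_{α/2} + z_β)² · (σ₁² + σ₂²) / δ²
  = (2.576 + 0.842)² · (2·1479² = 4374882) / 732²
  = 11.6827 · 4374882 / 535824
  = 95.39
Round up → n = 96 per group.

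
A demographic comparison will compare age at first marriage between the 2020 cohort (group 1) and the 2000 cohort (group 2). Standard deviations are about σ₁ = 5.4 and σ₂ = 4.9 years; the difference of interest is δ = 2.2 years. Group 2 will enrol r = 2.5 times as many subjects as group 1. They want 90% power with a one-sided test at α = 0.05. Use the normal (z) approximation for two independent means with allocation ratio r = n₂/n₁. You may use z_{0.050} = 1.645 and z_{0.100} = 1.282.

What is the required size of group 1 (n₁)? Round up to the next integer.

n₁ = 69

n₁ = (z_α + z_β)² · (σ₁² + σ₂²/r) / δ²
   = (1.645 + 1.282)² · (5.4² + 4.9²/2.5) / 2.2²
   = 8.5673 · (29.16 + 9.604) / 4.84
   = 8.5673 · 38.764 / 4.84
   = 68.62
Round up → n₁ = 69; n₂ = r·n₁ = 2.5 × 69 = 173.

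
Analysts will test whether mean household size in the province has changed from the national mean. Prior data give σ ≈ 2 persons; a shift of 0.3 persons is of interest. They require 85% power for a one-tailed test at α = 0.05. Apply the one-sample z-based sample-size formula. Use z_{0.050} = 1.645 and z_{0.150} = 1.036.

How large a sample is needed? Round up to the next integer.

n = (z_α + z_β)² · σ² / δ²
  = (1.645 + 1.036)² · 2² / 0.3²
  = 7.1878 · 4 / 0.09
  = 319.46
Round up → n = 320.

n = 320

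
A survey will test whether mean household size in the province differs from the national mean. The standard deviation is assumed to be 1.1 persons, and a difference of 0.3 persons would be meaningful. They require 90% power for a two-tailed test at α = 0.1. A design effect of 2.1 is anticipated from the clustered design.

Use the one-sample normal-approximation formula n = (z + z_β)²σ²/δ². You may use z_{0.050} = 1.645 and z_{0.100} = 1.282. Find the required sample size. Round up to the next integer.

n = 242

n = (z_{α/2} + z_β)² · σ² / δ²
  = (1.645 + 1.282)² · 1.1² / 0.3²
  = 8.5673 · 1.21 / 0.09
  = 115.18
Design effect: 2.1 × 115.18 = 241.88.
Round up → n = 242.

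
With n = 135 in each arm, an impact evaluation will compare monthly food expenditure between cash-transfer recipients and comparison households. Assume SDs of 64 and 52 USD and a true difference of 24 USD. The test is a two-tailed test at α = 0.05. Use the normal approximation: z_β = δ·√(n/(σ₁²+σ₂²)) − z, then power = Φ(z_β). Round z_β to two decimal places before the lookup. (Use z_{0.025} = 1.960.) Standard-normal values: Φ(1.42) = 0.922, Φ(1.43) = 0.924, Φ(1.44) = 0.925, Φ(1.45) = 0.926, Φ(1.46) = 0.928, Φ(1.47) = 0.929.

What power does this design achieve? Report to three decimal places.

Power ≈ 0.922

z_β = δ·√(n/(σ₁²+σ₂²)) − z_{α/2}
    = 24 · √(135/6800) − 1.960
    = 24 · 0.14090 − 1.960
    = 3.3816 − 1.960 = 1.4216 → 1.42
Power = Φ(1.42) = 0.922.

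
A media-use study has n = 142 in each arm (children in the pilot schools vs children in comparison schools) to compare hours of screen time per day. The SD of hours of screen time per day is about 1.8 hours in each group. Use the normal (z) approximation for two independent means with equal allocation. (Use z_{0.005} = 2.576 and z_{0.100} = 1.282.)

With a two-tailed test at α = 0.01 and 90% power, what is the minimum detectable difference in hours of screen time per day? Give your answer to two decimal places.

Minimum detectable difference ≈ 0.82 hours

δ = (z_{α/2} + z_β) · √((σ₁²+σ₂²)/n)
  = (2.576 + 1.282) · √(6.48/142)
  = 3.858 · √0.04563
  = 3.858 · 0.2136
  = 0.8241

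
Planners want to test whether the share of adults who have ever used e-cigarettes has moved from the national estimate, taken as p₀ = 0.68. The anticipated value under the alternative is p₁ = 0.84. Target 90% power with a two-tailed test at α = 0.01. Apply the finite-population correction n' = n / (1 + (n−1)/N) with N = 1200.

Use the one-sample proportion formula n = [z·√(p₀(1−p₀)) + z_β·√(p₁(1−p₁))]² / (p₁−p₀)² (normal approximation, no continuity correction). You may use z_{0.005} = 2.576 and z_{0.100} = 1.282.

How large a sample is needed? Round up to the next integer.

n = 101

n = [z_{α/2}·√(p₀q₀) + z_β·√(p₁q₁)]² / (p₁ − p₀)²
  = [2.576·√(0.68·0.32) + 1.282·√(0.84·0.16)]² / (0.16)²
  = [2.576·0.4665 + 1.282·0.3666]² / 0.0256
  = [1.6716]² / 0.0256
  = 109.15
Finite-population correction (N = 1200): 109.15 / (1 + (109.15 − 1)/1200) = 100.13.
Round up → n = 101.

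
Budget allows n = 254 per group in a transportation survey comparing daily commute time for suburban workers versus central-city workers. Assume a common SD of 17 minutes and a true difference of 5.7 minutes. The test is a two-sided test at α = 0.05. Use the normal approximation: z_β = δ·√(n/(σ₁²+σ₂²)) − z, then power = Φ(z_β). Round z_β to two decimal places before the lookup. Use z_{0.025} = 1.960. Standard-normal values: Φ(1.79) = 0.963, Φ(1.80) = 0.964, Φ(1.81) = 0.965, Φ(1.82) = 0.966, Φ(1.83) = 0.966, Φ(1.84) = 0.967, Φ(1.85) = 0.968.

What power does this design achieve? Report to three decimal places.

Power ≈ 0.966

z_β = δ·√(n/(σ₁²+σ₂²)) − z_{α/2}
    = 5.7 · √(254/578) − 1.960
    = 5.7 · 0.66291 − 1.960
    = 3.7786 − 1.960 = 1.8186 → 1.82
Power = Φ(1.82) = 0.966.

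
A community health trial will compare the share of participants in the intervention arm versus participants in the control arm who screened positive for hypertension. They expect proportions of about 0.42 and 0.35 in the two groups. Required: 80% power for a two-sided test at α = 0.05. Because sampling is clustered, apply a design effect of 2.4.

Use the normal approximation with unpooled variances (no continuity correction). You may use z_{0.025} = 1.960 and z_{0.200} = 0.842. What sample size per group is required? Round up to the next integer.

n = 1812 per group

n = (z_{α/2} + z_β)² · [p₁(1−p₁) + p₂(1−p₂)] / (p₁ − p₂)²
  = (1.960 + 0.842)² · (0.42·0.58 + 0.35·0.65) / (0.07)²
  = (2.802)² · (0.2436 + 0.2275) / 0.0049
  = 7.8512 · 0.4711 / 0.0049
  = 754.84
Design effect: 2.4 × 754.84 = 1811.61.
Round up → n = 1812 per group.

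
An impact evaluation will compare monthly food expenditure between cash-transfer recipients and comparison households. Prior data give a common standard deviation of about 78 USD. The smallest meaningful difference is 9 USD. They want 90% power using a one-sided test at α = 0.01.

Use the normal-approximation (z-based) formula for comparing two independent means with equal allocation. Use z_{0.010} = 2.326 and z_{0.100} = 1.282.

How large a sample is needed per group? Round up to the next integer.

n = (z_α + z_β)² · (σ₁² + σ₂²) / δ²
  = (2.326 + 1.282)² · (2·78² = 12168) / 9²
  = 13.0177 · 12168 / 81
  = 1955.54
Round up → n = 1956 per group.

n = 1956 per group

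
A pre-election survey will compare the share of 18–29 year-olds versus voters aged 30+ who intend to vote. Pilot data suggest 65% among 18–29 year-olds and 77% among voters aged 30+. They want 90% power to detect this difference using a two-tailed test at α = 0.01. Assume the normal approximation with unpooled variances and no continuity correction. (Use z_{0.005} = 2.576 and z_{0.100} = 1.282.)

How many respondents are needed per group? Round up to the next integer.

n = 419 per group

n = (z_{α/2} + z_β)² · [p₁(1−p₁) + p₂(1−p₂)] / (p₁ − p₂)²
  = (2.576 + 1.282)² · (0.65·0.35 + 0.77·0.23) / (-0.12)²
  = (3.858)² · (0.2275 + 0.1771) / 0.0144
  = 14.8842 · 0.4046 / 0.0144
  = 418.20
Round up → n = 419 per group.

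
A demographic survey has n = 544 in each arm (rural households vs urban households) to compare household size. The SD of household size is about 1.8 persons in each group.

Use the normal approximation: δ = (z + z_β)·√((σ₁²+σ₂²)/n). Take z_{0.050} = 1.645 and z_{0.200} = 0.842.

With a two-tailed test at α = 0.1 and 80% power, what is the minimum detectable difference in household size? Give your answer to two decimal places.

δ = (z_{α/2} + z_β) · √((σ₁²+σ₂²)/n)
  = (1.645 + 0.842) · √(6.48/544)
  = 2.487 · √0.01191
  = 2.487 · 0.1091
  = 0.2714

Minimum detectable difference ≈ 0.27 persons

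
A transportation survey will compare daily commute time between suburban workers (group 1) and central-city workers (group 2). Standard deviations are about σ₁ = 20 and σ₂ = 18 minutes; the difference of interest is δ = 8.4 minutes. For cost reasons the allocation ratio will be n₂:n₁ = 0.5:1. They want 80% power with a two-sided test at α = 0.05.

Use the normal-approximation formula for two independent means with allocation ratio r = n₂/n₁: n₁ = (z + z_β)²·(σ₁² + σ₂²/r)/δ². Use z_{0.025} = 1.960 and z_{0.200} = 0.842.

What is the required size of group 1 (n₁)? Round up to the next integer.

n₁ = 117

n₁ = (z_{α/2} + z_β)² · (σ₁² + σ₂²/r) / δ²
   = (1.960 + 0.842)² · (20² + 18²/0.5) / 8.4²
   = 7.8512 · (400 + 648) / 70.56
   = 7.8512 · 1048 / 70.56
   = 116.61
Round up → n₁ = 117; n₂ = r·n₁ = 0.5 × 117 = 59.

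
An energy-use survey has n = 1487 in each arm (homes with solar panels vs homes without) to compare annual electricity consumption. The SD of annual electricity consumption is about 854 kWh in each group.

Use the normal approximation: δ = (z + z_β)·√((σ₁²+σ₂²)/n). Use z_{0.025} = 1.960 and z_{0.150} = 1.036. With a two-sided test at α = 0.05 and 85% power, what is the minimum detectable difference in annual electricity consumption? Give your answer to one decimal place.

δ = (z_{α/2} + z_β) · √((σ₁²+σ₂²)/n)
  = (1.960 + 1.036) · √(1458632/1487)
  = 2.996 · √980.9227
  = 2.996 · 31.3197
  = 93.8338

Minimum detectable difference ≈ 93.8 kWh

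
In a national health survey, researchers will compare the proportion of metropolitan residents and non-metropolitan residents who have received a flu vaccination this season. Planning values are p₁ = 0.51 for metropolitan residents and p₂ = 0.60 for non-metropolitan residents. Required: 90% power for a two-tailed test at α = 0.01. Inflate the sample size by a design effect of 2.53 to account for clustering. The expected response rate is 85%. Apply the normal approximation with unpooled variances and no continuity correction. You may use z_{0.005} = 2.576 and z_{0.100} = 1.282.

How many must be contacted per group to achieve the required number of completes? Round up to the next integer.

n = (z_{α/2} + z_β)² · [p₁(1−p₁) + p₂(1−p₂)] / (p₁ − p₂)²
  = (2.576 + 1.282)² · (0.51·0.49 + 0.60·0.40) / (-0.09)²
  = (3.858)² · (0.2499 + 0.2400) / 0.0081
  = 14.8842 · 0.4899 / 0.0081
  = 900.22
Design effect: 2.53 × 900.22 = 2277.55.
Adjust for 85% response: 2277.55 / 0.85 = 2679.47.
Round up → n = 2680 per group.

n = 2680 per group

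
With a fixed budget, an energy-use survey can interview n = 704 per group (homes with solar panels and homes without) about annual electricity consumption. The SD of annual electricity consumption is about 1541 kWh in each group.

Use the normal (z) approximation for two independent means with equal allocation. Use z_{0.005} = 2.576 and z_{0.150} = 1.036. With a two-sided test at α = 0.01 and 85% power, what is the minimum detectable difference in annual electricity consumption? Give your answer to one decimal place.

δ = (z_{α/2} + z_β) · √((σ₁²+σ₂²)/n)
  = (2.576 + 1.036) · √(4749362/704)
  = 3.612 · √6746.3
  = 3.612 · 82.1356
  = 296.6737

Minimum detectable difference ≈ 296.7 kWh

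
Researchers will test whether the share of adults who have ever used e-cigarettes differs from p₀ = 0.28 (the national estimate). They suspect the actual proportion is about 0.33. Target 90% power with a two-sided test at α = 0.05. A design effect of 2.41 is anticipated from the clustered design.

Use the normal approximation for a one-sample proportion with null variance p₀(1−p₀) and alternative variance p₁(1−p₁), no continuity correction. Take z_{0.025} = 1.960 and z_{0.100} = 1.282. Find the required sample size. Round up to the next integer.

n = [z_{α/2}·√(p₀q₀) + z_β·√(p₁q₁)]² / (p₁ − p₀)²
  = [1.960·√(0.28·0.72) + 1.282·√(0.33·0.67)]² / (0.05)²
  = [1.960·0.4490 + 1.282·0.4702]² / 0.0025
  = [1.4829]² / 0.0025
  = 879.54
Design effect: 2.41 × 879.54 = 2119.69.
Round up → n = 2120.

n = 2120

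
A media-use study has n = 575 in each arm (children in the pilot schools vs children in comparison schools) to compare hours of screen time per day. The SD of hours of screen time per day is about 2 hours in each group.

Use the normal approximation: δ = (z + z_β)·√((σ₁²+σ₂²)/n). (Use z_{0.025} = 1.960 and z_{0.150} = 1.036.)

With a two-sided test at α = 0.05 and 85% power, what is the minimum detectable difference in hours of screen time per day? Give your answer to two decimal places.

δ = (z_{α/2} + z_β) · √((σ₁²+σ₂²)/n)
  = (1.960 + 1.036) · √(8/575)
  = 2.996 · √0.01391
  = 2.996 · 0.1180
  = 0.3534

Minimum detectable difference ≈ 0.35 hours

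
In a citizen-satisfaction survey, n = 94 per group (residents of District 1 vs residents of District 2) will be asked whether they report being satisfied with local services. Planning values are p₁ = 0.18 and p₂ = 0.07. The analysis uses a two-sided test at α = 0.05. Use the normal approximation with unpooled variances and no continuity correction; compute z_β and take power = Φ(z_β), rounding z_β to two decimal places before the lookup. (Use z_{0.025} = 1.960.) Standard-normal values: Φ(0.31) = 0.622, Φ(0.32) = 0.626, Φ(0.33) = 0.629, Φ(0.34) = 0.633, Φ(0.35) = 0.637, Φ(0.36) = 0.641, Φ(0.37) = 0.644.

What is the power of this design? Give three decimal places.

Power ≈ 0.637

z_β = |p₁−p₂|·√(n/[p₁q₁+p₂q₂]) − z_{α/2}
    = 0.11 · √(94/0.2127) − 1.960
    = 0.11 · 21.0223 − 1.960
    = 2.3125 − 1.960 = 0.3525 → 0.35
Power = Φ(0.35) = 0.637.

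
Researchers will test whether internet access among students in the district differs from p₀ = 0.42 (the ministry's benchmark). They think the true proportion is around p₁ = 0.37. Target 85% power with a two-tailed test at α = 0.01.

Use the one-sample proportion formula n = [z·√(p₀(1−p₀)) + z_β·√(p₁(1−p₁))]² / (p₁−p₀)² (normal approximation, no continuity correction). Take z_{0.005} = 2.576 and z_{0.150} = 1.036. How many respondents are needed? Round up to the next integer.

n = 1256

n = [z_{α/2}·√(p₀q₀) + z_β·√(p₁q₁)]² / (p₁ − p₀)²
  = [2.576·√(0.42·0.58) + 1.036·√(0.37·0.63)]² / (-0.05)²
  = [2.576·0.4936 + 1.036·0.4828]² / 0.0025
  = [1.7716]² / 0.0025
  = 1255.42
Round up → n = 1256.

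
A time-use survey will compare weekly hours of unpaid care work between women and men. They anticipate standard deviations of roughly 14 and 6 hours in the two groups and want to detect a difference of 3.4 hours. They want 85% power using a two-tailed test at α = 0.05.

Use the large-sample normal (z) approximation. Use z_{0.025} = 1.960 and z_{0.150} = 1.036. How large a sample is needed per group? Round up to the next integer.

n = 181 per group

n = (z_{α/2} + z_β)² · (σ₁² + σ₂²) / δ²
  = (1.960 + 1.036)² · (14² + 6² = 232) / 3.4²
  = 8.9760 · 232 / 11.56
  = 180.14
Round up → n = 181 per group.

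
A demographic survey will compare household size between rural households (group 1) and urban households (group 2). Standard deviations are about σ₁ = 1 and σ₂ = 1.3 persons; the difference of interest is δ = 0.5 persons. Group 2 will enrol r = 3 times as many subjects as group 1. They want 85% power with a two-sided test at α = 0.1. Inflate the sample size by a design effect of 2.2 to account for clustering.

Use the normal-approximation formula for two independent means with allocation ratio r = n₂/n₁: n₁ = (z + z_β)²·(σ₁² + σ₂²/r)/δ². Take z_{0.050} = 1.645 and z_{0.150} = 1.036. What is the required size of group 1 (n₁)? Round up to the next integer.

n₁ = 99

n₁ = (z_{α/2} + z_β)² · (σ₁² + σ₂²/r) / δ²
   = (1.645 + 1.036)² · (1² + 1.3²/3) / 0.5²
   = 7.1878 · (1 + 0.56333) / 0.25
   = 7.1878 · 1.5633 / 0.25
   = 44.95
Design effect: 2.2 × 44.95 = 98.88.
Round up → n₁ = 99; n₂ = r·n₁ = 3 × 99 = 297.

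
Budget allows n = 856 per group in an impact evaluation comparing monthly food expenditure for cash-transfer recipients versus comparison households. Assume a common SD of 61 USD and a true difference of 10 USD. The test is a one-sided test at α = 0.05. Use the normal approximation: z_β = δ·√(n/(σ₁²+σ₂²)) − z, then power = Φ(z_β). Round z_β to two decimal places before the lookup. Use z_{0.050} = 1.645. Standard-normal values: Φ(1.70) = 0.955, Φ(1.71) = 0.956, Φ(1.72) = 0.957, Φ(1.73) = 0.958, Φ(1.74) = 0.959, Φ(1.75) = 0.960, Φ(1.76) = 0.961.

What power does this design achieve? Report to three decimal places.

Power ≈ 0.960

z_β = δ·√(n/(σ₁²+σ₂²)) − z_α
    = 10 · √(856/7442) − 1.645
    = 10 · 0.33915 − 1.645
    = 3.3915 − 1.645 = 1.7465 → 1.75
Power = Φ(1.75) = 0.960.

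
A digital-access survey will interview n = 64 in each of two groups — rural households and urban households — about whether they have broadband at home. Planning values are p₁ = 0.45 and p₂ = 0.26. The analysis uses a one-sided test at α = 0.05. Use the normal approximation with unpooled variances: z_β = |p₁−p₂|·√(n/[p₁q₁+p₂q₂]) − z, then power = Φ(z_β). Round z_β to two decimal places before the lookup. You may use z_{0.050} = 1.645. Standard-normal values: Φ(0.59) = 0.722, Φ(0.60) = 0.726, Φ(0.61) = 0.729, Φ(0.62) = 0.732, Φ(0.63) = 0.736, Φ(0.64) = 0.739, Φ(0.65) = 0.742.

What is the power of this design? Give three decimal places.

z_β = |p₁−p₂|·√(n/[p₁q₁+p₂q₂]) − z_α
    = 0.19 · √(64/0.4399) − 1.645
    = 0.19 · 12.0618 − 1.645
    = 2.2917 − 1.645 = 0.6467 → 0.65
Power = Φ(0.65) = 0.742.

Power ≈ 0.742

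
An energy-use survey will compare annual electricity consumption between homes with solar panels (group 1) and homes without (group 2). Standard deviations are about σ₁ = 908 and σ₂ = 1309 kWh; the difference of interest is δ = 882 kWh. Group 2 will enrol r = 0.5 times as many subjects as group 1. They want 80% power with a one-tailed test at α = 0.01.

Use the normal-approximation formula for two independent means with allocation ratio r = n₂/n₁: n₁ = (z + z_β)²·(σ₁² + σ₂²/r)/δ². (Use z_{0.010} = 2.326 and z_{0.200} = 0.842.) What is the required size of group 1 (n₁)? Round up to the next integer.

n₁ = 55

n₁ = (z_α + z_β)² · (σ₁² + σ₂²/r) / δ²
   = (2.326 + 0.842)² · (908² + 1309²/0.5) / 882²
   = 10.0362 · (824464 + 3426962) / 777924
   = 10.0362 · 4251426 / 777924
   = 54.85
Round up → n₁ = 55; n₂ = r·n₁ = 0.5 × 55 = 28.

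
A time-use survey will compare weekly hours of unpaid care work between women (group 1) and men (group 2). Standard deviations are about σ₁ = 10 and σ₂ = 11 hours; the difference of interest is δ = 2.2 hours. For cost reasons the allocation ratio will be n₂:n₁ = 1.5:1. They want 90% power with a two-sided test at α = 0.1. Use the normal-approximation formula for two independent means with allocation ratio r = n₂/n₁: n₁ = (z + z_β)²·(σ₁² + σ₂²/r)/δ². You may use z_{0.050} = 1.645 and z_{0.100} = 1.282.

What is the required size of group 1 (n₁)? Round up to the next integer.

n₁ = 320

n₁ = (z_{α/2} + z_β)² · (σ₁² + σ₂²/r) / δ²
   = (1.645 + 1.282)² · (10² + 11²/1.5) / 2.2²
   = 8.5673 · (100 + 80.6667) / 4.84
   = 8.5673 · 180.6667 / 4.84
   = 319.80
Round up → n₁ = 320; n₂ = r·n₁ = 1.5 × 320 = 480.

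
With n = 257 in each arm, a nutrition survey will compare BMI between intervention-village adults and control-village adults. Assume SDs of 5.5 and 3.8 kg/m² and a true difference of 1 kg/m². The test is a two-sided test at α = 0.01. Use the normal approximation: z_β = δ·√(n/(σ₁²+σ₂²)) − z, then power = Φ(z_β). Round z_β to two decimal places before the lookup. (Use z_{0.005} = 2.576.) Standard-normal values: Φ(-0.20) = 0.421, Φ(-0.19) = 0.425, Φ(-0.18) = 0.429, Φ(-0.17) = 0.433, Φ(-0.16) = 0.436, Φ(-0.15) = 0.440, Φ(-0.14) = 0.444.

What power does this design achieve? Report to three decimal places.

z_β = δ·√(n/(σ₁²+σ₂²)) − z_{α/2}
    = 1 · √(257/44.69) − 2.576
    = 1 · 2.39807 − 2.576
    = 2.3981 − 2.576 = -0.1779 → -0.18
Power = Φ(-0.18) = 0.429.

Power ≈ 0.429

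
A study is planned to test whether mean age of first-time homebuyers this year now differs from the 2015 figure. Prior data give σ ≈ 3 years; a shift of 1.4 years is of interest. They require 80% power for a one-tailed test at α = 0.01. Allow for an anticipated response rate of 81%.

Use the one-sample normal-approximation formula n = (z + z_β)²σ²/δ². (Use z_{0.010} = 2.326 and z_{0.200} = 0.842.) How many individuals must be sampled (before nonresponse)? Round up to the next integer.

n = (z_α + z_β)² · σ² / δ²
  = (2.326 + 0.842)² · 3² / 1.4²
  = 10.0362 · 9 / 1.96
  = 46.08
Adjust for 81% response: 46.08 / 0.81 = 56.89.
Round up → n = 57.

n = 57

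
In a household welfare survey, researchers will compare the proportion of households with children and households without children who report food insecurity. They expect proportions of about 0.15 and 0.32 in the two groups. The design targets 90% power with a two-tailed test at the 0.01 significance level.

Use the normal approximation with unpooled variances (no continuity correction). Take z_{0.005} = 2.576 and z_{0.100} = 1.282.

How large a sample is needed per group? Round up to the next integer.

n = 178 per group

n = (z_{α/2} + z_β)² · [p₁(1−p₁) + p₂(1−p₂)] / (p₁ − p₂)²
  = (2.576 + 1.282)² · (0.15·0.85 + 0.32·0.68) / (-0.17)²
  = (3.858)² · (0.1275 + 0.2176) / 0.0289
  = 14.8842 · 0.3451 / 0.0289
  = 177.73
Round up → n = 178 per group.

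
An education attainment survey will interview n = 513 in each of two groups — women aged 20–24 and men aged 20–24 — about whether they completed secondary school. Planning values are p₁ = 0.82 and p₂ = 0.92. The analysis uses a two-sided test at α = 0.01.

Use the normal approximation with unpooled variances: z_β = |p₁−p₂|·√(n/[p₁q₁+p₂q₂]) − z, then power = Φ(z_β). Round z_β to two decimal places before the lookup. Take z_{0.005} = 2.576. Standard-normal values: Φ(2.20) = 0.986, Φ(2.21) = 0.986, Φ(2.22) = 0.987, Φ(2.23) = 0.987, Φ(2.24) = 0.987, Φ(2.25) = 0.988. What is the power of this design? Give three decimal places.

Power ≈ 0.987

z_β = |p₁−p₂|·√(n/[p₁q₁+p₂q₂]) − z_{α/2}
    = 0.10 · √(513/0.2212) − 2.576
    = 0.10 · 48.1577 − 2.576
    = 4.8158 − 2.576 = 2.2398 → 2.24
Power = Φ(2.24) = 0.987.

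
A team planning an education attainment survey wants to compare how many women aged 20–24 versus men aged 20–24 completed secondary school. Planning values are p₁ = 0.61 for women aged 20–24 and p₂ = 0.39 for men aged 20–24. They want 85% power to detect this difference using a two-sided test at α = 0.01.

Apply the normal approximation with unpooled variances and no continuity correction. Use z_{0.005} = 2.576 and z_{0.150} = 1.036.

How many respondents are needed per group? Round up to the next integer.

n = (z_{α/2} + z_β)² · [p₁(1−p₁) + p₂(1−p₂)] / (p₁ − p₂)²
  = (2.576 + 1.036)² · (0.61·0.39 + 0.39·0.61) / (0.22)²
  = (3.612)² · (0.2379 + 0.2379) / 0.0484
  = 13.0465 · 0.4758 / 0.0484
  = 128.26
Round up → n = 129 per group.

n = 129 per group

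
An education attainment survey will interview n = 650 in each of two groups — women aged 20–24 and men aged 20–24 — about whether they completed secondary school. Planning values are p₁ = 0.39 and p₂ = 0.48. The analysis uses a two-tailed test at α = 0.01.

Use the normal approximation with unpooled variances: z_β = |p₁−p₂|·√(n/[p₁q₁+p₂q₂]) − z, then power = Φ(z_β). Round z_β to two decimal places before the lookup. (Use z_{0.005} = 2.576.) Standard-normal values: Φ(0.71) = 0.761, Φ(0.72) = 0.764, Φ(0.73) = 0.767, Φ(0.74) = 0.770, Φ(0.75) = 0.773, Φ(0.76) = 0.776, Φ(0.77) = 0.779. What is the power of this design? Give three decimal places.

z_β = |p₁−p₂|·√(n/[p₁q₁+p₂q₂]) − z_{α/2}
    = 0.09 · √(650/0.4875) − 2.576
    = 0.09 · 36.5148 − 2.576
    = 3.2863 − 2.576 = 0.7103 → 0.71
Power = Φ(0.71) = 0.761.

Power ≈ 0.761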